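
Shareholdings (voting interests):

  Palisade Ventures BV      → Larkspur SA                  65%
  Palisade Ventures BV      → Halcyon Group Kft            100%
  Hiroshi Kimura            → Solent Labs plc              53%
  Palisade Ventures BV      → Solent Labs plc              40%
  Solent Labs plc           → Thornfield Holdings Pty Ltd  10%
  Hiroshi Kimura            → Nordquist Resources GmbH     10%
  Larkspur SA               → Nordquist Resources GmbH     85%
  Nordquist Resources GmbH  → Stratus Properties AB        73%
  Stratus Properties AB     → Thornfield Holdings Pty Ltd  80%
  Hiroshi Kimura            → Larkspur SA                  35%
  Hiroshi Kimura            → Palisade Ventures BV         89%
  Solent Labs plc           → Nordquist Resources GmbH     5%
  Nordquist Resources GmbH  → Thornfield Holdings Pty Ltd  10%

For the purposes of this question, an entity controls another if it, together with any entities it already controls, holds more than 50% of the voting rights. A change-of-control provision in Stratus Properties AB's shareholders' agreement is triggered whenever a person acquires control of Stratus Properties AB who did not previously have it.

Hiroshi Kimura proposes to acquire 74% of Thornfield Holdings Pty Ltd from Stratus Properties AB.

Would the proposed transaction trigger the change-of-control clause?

No

The purchase adds only to Hiroshi's holdings (Stratus's stake shrinks), so Hiroshi is the only person who could newly come to control Stratus.
Hiroshi holds 89% of Palisade, so Hiroshi controls Palisade.
Palisade and Hiroshi together hold 65% + 35% = 100% of Larkspur, so Hiroshi controls Larkspur.
Hiroshi and Palisade together hold 53% + 40% = 93% of Solent, so Hiroshi controls Solent.
Hiroshi and Larkspur and Solent together hold 10% + 85% + 5% = 100% of Nordquist, so Hiroshi controls Nordquist.
Nordquist holds 73% of Stratus, so Hiroshi controls Stratus.
So Hiroshi already controls Stratus before the transaction.
After the purchase, Hiroshi holds 74% of Thornfield directly, and Stratus's stake falls to 6%.
Hiroshi controlled Stratus already, so this is not a new person acquiring control; every other person's position is unchanged or reduced.
No new person acquires control, so the clause is not triggered.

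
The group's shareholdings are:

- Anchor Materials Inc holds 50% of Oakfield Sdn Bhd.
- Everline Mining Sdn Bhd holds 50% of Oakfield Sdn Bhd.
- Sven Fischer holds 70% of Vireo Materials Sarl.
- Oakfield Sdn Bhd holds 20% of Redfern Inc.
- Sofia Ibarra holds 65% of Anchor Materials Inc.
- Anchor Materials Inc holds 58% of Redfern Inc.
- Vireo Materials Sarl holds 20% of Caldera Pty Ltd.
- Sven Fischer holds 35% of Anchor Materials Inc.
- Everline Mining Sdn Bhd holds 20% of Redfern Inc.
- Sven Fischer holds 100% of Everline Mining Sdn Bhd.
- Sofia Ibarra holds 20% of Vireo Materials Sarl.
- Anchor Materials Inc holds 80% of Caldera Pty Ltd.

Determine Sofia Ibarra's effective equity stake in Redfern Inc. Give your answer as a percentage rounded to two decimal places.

Sofia reaches Redfern along 2 paths.
Via Anchor: 65% × 58% = 37.7%.
Via Anchor → Oakfield: 65% × 50% × 20% = 6.5%.
Total: 37.7% + 6.5% = 44.2%.
Rounded: 44.20%.

44.20%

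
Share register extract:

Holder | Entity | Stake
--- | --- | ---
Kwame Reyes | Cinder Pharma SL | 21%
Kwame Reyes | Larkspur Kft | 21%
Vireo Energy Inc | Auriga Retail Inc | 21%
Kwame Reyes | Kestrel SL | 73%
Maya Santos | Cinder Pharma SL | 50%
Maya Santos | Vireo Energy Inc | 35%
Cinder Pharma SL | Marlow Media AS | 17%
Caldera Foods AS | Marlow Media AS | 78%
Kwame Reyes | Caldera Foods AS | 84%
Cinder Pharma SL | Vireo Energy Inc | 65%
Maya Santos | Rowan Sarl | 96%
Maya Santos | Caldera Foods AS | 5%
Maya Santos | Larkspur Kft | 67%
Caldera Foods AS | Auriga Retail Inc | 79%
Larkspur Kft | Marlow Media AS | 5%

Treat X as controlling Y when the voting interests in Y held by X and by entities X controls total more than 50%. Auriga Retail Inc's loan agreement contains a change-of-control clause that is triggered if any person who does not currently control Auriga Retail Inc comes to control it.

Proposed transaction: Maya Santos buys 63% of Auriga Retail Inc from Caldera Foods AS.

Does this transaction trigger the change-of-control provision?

Yes

The purchase adds only to Maya's holdings (Caldera's stake shrinks), so Maya is the only person who could newly come to control Auriga.
Maya holds 67% of Larkspur, so Maya controls Larkspur.
Maya holds 96% of Rowan, so Maya controls Rowan.
Neither Maya nor any entity Maya controls holds any voting interest in Auriga.
So before the transaction, Maya does not control Auriga.
After the purchase, Maya holds 63% of Auriga directly, and Caldera's stake falls to 16%.
Maya holds 63% of Auriga, so Maya controls Auriga.
Maya did not control Auriga before and does after, so the clause is triggered.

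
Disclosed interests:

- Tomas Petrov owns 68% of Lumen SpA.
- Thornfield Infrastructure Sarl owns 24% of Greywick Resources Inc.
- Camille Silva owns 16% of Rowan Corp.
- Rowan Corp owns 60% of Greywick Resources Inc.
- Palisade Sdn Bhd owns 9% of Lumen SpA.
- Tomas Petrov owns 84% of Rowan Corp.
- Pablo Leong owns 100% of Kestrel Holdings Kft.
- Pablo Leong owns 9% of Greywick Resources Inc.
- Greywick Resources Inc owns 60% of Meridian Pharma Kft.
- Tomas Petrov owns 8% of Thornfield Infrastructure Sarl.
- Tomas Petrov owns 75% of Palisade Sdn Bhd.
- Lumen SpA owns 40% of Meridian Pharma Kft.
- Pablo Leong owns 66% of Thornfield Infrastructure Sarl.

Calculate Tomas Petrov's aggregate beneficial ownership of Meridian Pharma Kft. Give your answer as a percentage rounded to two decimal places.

61.29%

Tomas reaches Meridian along 4 paths.
Via Thornfield → Greywick: 8% × 24% × 60% = 1.152%.
Via Rowan → Greywick: 84% × 60% × 60% = 30.24%.
Via Lumen: 68% × 40% = 27.2%.
Via Palisade → Lumen: 75% × 9% × 40% = 2.7%.
Total: 1.152% + 30.24% + 27.2% + 2.7% = 61.292%.
Rounded: 61.29%.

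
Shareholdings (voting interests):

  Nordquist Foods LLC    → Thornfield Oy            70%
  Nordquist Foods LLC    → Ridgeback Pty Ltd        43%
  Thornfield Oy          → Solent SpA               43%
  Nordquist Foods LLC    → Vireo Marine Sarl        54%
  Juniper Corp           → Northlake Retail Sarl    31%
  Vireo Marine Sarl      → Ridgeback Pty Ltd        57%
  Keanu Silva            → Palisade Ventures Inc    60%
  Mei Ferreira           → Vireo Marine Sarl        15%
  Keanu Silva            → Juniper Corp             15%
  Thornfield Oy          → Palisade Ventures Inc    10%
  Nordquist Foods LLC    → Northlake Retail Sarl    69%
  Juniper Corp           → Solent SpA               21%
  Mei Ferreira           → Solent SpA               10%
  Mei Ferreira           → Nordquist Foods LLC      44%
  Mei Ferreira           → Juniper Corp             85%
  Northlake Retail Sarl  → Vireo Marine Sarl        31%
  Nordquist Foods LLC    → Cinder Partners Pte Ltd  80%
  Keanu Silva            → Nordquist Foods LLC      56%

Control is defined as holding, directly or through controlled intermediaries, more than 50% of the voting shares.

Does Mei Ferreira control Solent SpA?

No

Mei holds 85% of Juniper, so Mei controls Juniper.
In Solent, Mei's side holds only 10% + 21% = 31%, not > 50%.
So Mei does not control Solent.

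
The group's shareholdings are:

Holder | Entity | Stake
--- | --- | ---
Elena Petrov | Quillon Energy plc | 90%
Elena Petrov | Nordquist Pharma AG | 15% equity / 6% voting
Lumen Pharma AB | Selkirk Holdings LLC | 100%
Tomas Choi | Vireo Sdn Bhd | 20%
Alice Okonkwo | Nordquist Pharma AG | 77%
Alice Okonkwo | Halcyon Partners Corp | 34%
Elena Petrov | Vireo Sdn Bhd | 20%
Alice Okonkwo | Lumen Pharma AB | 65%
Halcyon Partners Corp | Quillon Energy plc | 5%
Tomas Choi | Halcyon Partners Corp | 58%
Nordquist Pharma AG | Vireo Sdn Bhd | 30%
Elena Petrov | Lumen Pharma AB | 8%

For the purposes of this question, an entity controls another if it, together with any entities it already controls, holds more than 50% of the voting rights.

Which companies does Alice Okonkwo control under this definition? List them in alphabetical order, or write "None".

Alice holds 65% of Lumen, so Alice controls Lumen.
Lumen holds 100% of Selkirk, so Alice controls Selkirk.
Alice holds 77% of Nordquist, so Alice controls Nordquist.
No other company's threshold is met.

Lumen Pharma AB, Nordquist Pharma AG, Selkirk Holdings LLC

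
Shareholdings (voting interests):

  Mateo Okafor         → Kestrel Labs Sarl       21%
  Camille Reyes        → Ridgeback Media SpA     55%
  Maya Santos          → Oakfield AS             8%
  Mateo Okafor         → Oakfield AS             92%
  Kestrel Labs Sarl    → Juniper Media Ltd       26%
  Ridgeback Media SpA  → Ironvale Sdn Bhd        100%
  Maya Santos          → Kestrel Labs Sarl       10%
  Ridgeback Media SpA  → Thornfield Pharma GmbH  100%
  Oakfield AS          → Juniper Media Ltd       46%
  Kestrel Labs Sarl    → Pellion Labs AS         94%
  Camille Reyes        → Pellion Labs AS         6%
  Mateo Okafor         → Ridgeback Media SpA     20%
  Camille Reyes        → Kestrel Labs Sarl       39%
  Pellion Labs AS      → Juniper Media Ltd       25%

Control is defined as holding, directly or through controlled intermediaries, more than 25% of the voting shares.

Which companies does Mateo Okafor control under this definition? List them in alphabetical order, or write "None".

Mateo holds 92% of Oakfield, so Mateo controls Oakfield.
Oakfield holds 46% of Juniper, so Mateo controls Juniper.
No other company's threshold is met.

Juniper Media Ltd, Oakfield AS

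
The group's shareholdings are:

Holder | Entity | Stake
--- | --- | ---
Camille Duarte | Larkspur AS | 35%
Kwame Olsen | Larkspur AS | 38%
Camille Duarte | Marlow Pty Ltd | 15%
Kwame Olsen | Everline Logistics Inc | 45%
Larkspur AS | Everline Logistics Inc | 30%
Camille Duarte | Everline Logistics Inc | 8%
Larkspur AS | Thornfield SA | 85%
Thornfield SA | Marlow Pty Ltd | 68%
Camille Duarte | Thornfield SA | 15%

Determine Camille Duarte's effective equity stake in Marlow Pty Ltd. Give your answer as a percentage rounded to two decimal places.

Camille reaches Marlow along 3 paths.
Via Thornfield: 15% × 68% = 10.2%.
Via Larkspur → Thornfield: 35% × 85% × 68% = 20.23%.
Direct stake: 15% = 15%.
Total: 10.2% + 20.23% + 15% = 45.43%.

45.43%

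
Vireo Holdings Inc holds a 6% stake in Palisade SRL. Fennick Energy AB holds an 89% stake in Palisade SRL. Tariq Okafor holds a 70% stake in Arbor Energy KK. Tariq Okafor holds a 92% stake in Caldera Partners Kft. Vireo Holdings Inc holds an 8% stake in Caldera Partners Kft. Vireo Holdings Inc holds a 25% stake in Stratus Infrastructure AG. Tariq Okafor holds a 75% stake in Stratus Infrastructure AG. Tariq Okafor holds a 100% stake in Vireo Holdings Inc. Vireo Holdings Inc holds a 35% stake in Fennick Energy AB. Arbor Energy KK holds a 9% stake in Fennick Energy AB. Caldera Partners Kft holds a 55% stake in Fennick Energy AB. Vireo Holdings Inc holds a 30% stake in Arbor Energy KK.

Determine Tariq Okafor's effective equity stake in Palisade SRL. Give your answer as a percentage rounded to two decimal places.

94.11%

Tariq reaches Palisade along 6 paths.
Via Vireo → Fennick: 100% × 35% × 89% = 31.15%.
Via Arbor → Fennick: 70% × 9% × 89% = 5.607%.
Via Vireo → Arbor → Fennick: 100% × 30% × 9% × 89% = 2.403%.
Via Caldera → Fennick: 92% × 55% × 89% = 45.034%.
Via Vireo → Caldera → Fennick: 100% × 8% × 55% × 89% = 3.916%.
Via Vireo: 100% × 6% = 6%.
Total: 31.15% + 5.607% + 2.403% + 45.034% + 3.916% + 6% = 94.11%.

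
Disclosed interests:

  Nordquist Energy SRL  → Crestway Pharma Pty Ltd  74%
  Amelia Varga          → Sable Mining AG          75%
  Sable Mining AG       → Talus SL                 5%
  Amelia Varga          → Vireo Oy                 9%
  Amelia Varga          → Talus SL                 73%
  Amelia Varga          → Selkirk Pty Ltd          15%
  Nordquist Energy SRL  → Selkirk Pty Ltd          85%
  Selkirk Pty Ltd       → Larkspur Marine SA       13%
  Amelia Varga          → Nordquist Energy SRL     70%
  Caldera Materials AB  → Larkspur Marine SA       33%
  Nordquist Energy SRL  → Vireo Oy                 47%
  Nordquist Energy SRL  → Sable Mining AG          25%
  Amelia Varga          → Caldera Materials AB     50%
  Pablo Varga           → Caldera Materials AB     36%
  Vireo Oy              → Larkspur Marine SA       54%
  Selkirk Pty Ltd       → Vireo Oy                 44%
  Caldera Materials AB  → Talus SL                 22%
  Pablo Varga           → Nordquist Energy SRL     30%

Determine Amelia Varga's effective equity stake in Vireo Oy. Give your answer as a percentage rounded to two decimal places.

74.68%

Amelia reaches Vireo along 4 paths.
Direct stake: 9% = 9%.
Via Nordquist: 70% × 47% = 32.9%.
Via Selkirk: 15% × 44% = 6.6%.
Via Nordquist → Selkirk: 70% × 85% × 44% = 26.18%.
Total: 9% + 32.9% + 6.6% + 26.18% = 74.68%.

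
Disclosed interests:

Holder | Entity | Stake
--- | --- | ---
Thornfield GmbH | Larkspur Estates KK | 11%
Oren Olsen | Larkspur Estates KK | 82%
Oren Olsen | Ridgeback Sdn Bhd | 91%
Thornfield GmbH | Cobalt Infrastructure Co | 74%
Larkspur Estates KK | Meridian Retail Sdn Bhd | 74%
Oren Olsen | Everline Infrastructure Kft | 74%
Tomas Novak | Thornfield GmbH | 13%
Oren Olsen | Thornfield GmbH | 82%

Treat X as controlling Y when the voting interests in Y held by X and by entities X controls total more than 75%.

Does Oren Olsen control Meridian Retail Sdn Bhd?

No

Oren holds 82% of Thornfield, so Oren controls Thornfield.
Thornfield and Oren together hold 11% + 82% = 93% of Larkspur, so Oren controls Larkspur.
Oren holds 91% of Ridgeback, so Oren controls Ridgeback.
In Meridian, Oren's side holds only 74%, not > 75%.
So Oren does not control Meridian.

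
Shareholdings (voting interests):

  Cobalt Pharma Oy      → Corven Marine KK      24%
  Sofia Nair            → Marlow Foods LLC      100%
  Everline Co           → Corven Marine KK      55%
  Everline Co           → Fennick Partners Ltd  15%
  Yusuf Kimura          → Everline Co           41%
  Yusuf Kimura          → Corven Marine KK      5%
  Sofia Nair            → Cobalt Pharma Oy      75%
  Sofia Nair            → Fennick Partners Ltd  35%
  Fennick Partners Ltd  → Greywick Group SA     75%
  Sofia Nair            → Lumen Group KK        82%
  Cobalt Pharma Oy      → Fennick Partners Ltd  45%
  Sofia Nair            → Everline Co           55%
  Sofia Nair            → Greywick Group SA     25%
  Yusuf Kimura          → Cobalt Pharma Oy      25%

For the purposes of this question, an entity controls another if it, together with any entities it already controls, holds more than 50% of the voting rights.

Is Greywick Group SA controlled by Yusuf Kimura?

No

Yusuf's largest direct stake is 41% in Everline, which does not meet the threshold, so Yusuf controls no company.
Neither Yusuf nor any entity Yusuf controls holds any voting interest in Greywick.
So Yusuf does not control Greywick.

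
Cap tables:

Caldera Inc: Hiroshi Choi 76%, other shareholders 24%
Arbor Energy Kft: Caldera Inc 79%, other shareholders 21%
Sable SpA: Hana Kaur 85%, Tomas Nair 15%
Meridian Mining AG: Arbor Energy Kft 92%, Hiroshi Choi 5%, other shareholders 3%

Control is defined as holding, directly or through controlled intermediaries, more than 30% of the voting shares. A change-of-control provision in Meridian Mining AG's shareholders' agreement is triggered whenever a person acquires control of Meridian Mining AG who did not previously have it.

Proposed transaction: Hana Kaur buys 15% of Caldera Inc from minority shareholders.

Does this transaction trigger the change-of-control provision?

The purchase changes only Hana's holdings, so Hana is the only person who could newly come to control Meridian.
Hana holds 85% of Sable, so Hana controls Sable.
Neither Hana nor any entity Hana controls holds any voting interest in Meridian.
So before the transaction, Hana does not control Meridian.
After the purchase, Hana holds 15% of Caldera directly.
Hana's side now holds 15% of Caldera, not > 30%, so Hana still does not control Caldera.
After the transaction, neither Hana nor any entity Hana controls holds a voting interest in Meridian, so Hana still does not control it.
No new person acquires control, so the clause is not triggered.

No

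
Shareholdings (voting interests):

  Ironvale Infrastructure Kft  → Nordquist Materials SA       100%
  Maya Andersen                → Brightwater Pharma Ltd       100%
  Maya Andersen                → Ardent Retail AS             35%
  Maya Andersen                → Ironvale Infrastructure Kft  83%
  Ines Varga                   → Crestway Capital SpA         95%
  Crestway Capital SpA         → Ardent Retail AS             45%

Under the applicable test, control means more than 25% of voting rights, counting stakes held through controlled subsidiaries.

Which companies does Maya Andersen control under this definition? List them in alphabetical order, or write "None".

Ardent Retail AS, Brightwater Pharma Ltd, Ironvale Infrastructure Kft, Nordquist Materials SA

Maya holds 83% of Ironvale, so Maya controls Ironvale.
Ironvale holds 100% of Nordquist, so Maya controls Nordquist.
Maya holds 35% of Ardent, so Maya controls Ardent.
Maya holds 100% of Brightwater, so Maya controls Brightwater.
No other company's threshold is met.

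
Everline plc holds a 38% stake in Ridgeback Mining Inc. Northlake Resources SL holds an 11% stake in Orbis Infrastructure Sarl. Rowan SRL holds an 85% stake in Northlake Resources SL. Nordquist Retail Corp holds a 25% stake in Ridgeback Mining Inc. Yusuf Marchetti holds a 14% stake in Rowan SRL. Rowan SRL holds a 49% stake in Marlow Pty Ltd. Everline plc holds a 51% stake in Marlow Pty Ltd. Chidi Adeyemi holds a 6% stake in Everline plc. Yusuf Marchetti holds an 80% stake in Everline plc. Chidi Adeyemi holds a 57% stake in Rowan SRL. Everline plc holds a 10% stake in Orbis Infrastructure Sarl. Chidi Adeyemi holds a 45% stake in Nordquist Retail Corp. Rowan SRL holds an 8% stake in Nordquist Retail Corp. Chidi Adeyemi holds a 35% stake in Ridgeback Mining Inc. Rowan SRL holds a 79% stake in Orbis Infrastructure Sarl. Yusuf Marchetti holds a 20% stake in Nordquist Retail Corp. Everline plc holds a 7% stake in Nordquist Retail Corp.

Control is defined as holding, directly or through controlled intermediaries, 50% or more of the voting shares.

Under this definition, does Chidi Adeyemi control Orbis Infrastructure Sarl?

Chidi holds 57% of Rowan, so Chidi controls Rowan.
Rowan holds 85% of Northlake, so Chidi controls Northlake.
Rowan and Northlake together hold 79% + 11% = 90% of Orbis, so Chidi controls Orbis.

Yes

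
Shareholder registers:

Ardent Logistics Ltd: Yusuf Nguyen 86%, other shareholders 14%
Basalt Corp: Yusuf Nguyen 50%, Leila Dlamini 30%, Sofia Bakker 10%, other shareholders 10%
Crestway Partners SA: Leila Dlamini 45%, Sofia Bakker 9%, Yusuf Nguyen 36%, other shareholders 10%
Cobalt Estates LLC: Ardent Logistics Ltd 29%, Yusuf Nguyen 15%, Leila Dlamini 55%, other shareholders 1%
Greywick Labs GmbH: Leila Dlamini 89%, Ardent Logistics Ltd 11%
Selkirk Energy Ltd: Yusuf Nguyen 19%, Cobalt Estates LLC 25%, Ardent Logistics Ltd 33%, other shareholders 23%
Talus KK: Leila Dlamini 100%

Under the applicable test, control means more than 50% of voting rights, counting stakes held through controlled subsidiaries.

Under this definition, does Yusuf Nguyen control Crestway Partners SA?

Yusuf holds 86% of Ardent, so Yusuf controls Ardent.
Yusuf and Ardent together hold 19% + 33% = 52% of Selkirk, so Yusuf controls Selkirk.
In Crestway, Yusuf's side holds only 36%, not > 50%.
So Yusuf does not control Crestway.

No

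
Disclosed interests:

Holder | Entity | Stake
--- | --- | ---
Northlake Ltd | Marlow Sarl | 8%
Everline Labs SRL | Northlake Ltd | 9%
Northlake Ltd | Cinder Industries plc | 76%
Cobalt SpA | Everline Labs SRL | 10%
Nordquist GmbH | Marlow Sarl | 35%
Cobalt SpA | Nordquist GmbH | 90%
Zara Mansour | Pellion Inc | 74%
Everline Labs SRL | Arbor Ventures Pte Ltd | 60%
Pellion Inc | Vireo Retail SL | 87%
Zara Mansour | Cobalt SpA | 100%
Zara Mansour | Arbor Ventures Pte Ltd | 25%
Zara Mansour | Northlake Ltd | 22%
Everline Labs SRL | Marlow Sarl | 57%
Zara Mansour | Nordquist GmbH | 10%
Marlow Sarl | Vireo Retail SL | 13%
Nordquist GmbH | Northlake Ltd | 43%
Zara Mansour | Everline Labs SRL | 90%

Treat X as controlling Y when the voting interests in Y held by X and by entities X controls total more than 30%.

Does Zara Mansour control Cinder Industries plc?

Yes

Zara holds 100% of Cobalt, so Zara controls Cobalt.
Cobalt and Zara together hold 10% + 90% = 100% of Everline, so Zara controls Everline.
Cobalt and Zara together hold 90% + 10% = 100% of Nordquist, so Zara controls Nordquist.
Nordquist and Everline and Zara together hold 43% + 9% + 22% = 74% of Northlake, so Zara controls Northlake.
Northlake holds 76% of Cinder, so Zara controls Cinder.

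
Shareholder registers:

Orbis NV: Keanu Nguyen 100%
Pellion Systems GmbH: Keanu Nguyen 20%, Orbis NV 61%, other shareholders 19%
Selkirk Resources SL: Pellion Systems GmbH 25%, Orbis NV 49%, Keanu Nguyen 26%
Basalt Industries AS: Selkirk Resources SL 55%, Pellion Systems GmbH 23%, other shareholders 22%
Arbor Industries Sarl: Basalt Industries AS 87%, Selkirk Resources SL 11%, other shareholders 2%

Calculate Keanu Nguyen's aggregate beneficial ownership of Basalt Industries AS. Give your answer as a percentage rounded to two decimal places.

71.02%

Keanu reaches Basalt along 6 paths.
Via Pellion → Selkirk: 20% × 25% × 55% = 2.75%.
Via Orbis → Pellion → Selkirk: 100% × 61% × 25% × 55% = 8.3875%.
Via Orbis → Selkirk: 100% × 49% × 55% = 26.95%.
Via Selkirk: 26% × 55% = 14.3%.
Via Pellion: 20% × 23% = 4.6%.
Via Orbis → Pellion: 100% × 61% × 23% = 14.03%.
Total: 2.75% + 8.3875% + 26.95% + 14.3% + 4.6% + 14.03% = 71.0175%.
Rounded: 71.02%.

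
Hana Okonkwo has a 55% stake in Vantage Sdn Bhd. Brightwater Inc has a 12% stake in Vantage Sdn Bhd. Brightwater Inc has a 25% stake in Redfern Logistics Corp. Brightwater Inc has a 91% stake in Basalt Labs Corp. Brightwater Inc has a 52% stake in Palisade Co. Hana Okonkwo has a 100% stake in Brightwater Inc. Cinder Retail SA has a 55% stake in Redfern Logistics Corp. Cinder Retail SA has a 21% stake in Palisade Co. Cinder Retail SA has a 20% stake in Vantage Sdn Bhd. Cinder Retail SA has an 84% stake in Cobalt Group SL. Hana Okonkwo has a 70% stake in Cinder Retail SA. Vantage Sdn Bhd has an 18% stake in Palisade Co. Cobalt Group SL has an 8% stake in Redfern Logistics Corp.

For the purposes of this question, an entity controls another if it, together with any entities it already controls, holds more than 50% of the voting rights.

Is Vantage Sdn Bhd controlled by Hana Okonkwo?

Yes

Hana holds 70% of Cinder, so Hana controls Cinder.
Hana holds 100% of Brightwater, so Hana controls Brightwater.
Cinder and Hana and Brightwater together hold 20% + 55% + 12% = 87% of Vantage, so Hana controls Vantage.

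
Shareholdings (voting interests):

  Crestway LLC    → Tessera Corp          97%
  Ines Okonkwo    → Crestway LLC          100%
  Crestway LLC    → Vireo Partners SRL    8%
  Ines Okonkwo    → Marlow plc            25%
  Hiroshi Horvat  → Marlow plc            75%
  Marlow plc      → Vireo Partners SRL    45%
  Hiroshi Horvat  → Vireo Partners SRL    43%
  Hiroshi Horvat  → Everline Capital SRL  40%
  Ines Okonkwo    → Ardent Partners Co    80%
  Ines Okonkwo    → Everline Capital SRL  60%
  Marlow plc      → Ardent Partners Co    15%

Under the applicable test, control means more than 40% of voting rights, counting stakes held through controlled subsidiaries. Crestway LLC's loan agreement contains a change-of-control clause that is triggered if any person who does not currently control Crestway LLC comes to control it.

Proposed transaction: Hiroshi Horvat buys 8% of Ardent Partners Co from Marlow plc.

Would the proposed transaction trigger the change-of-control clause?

No

The purchase adds only to Hiroshi's holdings (Marlow's stake shrinks), so Hiroshi is the only person who could newly come to control Crestway.
Hiroshi holds 75% of Marlow, so Hiroshi controls Marlow.
Hiroshi and Marlow together hold 43% + 45% = 88% of Vireo, so Hiroshi controls Vireo.
Neither Hiroshi nor any entity Hiroshi controls holds any voting interest in Crestway.
So before the transaction, Hiroshi does not control Crestway.
After the purchase, Hiroshi holds 8% of Ardent directly, and Marlow's stake falls to 7%.
Hiroshi's side now holds 7% + 8% = 15% of Ardent, not > 40%, so Hiroshi still does not control Ardent.
After the transaction, neither Hiroshi nor any entity Hiroshi controls holds a voting interest in Crestway, so Hiroshi still does not control it.
No new person acquires control, so the clause is not triggered.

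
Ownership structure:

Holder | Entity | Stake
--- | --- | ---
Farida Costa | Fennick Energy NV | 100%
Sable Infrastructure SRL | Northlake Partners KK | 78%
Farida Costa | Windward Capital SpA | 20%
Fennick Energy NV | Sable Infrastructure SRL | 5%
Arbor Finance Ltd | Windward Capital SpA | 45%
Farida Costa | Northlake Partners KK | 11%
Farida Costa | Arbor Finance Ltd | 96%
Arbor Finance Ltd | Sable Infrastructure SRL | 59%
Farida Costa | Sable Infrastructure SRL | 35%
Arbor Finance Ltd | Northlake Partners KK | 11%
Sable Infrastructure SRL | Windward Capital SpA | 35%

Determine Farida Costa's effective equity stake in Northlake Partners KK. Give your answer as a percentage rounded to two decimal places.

Farida reaches Northlake along 5 paths.
Via Arbor: 96% × 11% = 10.56%.
Direct stake: 11% = 11%.
Via Arbor → Sable: 96% × 59% × 78% = 44.1792%.
Via Sable: 35% × 78% = 27.3%.
Via Fennick → Sable: 100% × 5% × 78% = 3.9%.
Total: 10.56% + 11% + 44.1792% + 27.3% + 3.9% = 96.9392%.
Rounded: 96.94%.

96.94%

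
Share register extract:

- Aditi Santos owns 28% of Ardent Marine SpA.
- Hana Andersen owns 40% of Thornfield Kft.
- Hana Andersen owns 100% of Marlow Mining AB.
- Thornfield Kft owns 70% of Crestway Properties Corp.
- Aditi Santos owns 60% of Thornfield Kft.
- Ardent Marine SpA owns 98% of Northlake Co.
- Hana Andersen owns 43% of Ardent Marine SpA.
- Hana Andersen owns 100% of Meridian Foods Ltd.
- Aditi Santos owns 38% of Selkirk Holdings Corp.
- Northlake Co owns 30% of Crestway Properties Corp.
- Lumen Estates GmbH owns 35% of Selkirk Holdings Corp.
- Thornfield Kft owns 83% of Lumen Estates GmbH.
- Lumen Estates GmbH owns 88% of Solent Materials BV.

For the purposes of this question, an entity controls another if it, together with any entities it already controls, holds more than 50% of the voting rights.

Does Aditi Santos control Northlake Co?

Aditi holds 60% of Thornfield, so Aditi controls Thornfield.
Thornfield holds 83% of Lumen, so Aditi controls Lumen.
Lumen and Aditi together hold 35% + 38% = 73% of Selkirk, so Aditi controls Selkirk.
Lumen holds 88% of Solent, so Aditi controls Solent.
Thornfield holds 70% of Crestway, so Aditi controls Crestway.
Neither Aditi nor any entity Aditi controls holds any voting interest in Northlake.
So Aditi does not control Northlake.

No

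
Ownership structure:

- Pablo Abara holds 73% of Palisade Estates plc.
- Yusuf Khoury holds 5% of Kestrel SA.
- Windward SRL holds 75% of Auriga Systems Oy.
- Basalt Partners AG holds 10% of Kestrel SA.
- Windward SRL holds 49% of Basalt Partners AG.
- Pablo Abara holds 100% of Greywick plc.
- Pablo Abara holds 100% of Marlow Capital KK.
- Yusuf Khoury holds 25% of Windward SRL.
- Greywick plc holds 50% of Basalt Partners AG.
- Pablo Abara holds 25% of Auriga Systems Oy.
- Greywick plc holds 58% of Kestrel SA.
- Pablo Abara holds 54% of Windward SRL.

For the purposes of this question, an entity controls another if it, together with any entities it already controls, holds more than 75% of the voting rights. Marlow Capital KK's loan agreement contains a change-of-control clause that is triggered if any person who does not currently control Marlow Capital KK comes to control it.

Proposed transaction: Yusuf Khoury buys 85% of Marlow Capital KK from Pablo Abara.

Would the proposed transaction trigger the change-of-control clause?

Yes

The purchase adds only to Yusuf's holdings (Pablo's stake shrinks), so Yusuf is the only person who could newly come to control Marlow.
Yusuf's largest direct stake is 25% in Windward, which does not meet the threshold, so Yusuf controls no company.
Neither Yusuf nor any entity Yusuf controls holds any voting interest in Marlow.
So before the transaction, Yusuf does not control Marlow.
After the purchase, Yusuf holds 85% of Marlow directly, and Pablo's stake falls to 15%.
Yusuf holds 85% of Marlow, so Yusuf controls Marlow.
Yusuf did not control Marlow before and does after, so the clause is triggered.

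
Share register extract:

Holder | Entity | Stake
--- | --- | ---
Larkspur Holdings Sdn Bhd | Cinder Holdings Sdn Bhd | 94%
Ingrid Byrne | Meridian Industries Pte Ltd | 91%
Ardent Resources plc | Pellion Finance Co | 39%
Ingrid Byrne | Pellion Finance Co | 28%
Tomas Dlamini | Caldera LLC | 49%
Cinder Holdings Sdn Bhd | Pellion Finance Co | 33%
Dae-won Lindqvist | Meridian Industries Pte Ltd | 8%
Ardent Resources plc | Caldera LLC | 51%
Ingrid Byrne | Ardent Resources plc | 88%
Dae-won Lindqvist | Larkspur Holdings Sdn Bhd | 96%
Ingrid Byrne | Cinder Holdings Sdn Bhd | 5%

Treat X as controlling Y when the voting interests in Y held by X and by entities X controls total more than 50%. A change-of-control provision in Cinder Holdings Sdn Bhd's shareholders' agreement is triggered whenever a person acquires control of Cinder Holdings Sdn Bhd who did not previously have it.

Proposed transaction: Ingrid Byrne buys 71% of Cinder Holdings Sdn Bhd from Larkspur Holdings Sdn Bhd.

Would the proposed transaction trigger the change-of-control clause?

Yes

The purchase adds only to Ingrid's holdings (Larkspur's stake shrinks), so Ingrid is the only person who could newly come to control Cinder.
Ingrid holds 91% of Meridian, so Ingrid controls Meridian.
Ingrid holds 88% of Ardent, so Ingrid controls Ardent.
Ardent holds 51% of Caldera, so Ingrid controls Caldera.
Ardent and Ingrid together hold 39% + 28% = 67% of Pellion, so Ingrid controls Pellion.
In Cinder, Ingrid's side holds only 5%, not > 50%.
So before the transaction, Ingrid does not control Cinder.
After the purchase, Ingrid's direct stake in Cinder rises to 5% + 71% = 76%, and Larkspur's stake falls to 23%.
Ingrid holds 76% of Cinder, so Ingrid controls Cinder.
Ingrid did not control Cinder before and does after, so the clause is triggered.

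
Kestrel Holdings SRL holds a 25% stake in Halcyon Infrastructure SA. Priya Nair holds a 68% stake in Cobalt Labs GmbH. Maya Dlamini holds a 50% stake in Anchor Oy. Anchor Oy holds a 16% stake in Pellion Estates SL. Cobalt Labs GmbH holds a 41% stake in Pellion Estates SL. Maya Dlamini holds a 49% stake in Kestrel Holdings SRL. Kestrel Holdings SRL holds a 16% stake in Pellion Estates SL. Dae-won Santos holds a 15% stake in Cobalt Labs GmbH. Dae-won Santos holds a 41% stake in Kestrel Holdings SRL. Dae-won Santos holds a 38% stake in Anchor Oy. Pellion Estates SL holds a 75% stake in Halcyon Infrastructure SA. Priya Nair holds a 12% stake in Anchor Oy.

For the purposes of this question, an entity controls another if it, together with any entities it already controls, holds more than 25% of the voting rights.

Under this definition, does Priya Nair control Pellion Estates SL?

Yes

Priya holds 68% of Cobalt, so Priya controls Cobalt.
Cobalt holds 41% of Pellion, so Priya controls Pellion.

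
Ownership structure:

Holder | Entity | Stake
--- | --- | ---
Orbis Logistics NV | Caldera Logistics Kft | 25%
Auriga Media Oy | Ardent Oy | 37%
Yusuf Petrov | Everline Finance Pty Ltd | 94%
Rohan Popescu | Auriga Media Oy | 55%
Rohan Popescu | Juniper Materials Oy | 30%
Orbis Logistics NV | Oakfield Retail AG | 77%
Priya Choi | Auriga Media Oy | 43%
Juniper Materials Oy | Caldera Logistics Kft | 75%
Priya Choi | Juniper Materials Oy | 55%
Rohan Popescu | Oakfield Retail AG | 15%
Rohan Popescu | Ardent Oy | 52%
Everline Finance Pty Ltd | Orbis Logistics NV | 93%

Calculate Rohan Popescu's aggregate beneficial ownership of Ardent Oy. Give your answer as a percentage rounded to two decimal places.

Rohan reaches Ardent along 2 paths.
Direct stake: 52% = 52%.
Via Auriga: 55% × 37% = 20.35%.
Total: 52% + 20.35% = 72.35%.

72.35%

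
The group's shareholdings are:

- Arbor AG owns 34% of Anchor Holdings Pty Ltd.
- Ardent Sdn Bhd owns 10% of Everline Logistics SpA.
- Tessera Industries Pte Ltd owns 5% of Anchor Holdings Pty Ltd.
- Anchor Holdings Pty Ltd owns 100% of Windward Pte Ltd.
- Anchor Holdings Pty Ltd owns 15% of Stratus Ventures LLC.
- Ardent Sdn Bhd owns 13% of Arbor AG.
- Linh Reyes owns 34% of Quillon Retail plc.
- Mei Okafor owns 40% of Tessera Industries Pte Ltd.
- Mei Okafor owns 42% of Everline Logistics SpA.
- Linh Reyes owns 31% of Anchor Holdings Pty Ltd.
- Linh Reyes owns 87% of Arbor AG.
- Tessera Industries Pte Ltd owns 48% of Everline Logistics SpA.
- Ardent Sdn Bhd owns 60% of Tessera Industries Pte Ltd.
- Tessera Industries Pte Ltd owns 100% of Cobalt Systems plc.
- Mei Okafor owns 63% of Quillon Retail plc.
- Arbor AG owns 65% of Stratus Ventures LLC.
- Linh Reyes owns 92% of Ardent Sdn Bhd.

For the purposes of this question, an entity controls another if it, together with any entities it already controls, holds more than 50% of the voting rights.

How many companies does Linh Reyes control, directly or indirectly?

8

Linh holds 92% of Ardent, so Linh controls Ardent.
Ardent holds 60% of Tessera, so Linh controls Tessera.
Ardent and Linh together hold 13% + 87% = 100% of Arbor, so Linh controls Arbor.
Ardent and Tessera together hold 10% + 48% = 58% of Everline, so Linh controls Everline.
Linh and Arbor and Tessera together hold 31% + 34% + 5% = 70% of Anchor, so Linh controls Anchor.
Anchor holds 100% of Windward, so Linh controls Windward.
Tessera holds 100% of Cobalt, so Linh controls Cobalt.
Anchor and Arbor together hold 15% + 65% = 80% of Stratus, so Linh controls Stratus.
No other company's threshold is met.
Linh controls 8 companies.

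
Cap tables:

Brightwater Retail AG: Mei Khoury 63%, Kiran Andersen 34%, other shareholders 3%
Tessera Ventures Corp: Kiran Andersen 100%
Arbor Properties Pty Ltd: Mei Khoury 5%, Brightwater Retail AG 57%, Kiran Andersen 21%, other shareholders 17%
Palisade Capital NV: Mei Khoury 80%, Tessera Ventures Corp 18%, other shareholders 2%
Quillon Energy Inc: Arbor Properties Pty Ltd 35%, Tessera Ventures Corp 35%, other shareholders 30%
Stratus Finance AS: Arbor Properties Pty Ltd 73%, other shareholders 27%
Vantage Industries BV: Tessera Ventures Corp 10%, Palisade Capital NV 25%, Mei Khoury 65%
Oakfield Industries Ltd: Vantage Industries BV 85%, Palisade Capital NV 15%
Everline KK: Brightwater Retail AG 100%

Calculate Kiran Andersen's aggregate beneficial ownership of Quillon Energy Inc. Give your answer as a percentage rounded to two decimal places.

Kiran reaches Quillon along 3 paths.
Via Brightwater → Arbor: 34% × 57% × 35% = 6.783%.
Via Arbor: 21% × 35% = 7.35%.
Via Tessera: 100% × 35% = 35%.
Total: 6.783% + 7.35% + 35% = 49.133%.
Rounded: 49.13%.

49.13%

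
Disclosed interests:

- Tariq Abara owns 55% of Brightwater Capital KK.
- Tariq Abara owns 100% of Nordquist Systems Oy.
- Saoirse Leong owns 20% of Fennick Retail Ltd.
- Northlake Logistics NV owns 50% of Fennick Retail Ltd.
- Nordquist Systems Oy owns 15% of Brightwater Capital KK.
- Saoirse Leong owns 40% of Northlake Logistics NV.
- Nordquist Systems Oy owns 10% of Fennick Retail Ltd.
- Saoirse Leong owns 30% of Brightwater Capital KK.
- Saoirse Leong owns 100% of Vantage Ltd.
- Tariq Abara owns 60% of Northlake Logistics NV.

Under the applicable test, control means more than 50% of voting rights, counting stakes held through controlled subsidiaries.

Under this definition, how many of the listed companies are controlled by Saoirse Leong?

Saoirse holds 100% of Vantage, so Saoirse controls Vantage.
No other company's threshold is met.
Saoirse controls 1 company.

1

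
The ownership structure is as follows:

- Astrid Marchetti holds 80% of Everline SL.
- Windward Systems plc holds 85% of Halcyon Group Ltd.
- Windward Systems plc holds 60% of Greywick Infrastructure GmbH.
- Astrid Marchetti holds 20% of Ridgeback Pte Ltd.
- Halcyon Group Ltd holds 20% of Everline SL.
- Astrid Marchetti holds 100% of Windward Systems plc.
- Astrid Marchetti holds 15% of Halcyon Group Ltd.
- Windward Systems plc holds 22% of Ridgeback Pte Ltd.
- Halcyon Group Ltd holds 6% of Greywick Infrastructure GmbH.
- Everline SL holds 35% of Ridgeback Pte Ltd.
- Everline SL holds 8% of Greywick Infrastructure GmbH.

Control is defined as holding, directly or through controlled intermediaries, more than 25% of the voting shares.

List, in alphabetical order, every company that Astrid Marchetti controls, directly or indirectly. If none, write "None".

Astrid holds 100% of Windward, so Astrid controls Windward.
Astrid and Windward together hold 15% + 85% = 100% of Halcyon, so Astrid controls Halcyon.
Halcyon and Astrid together hold 20% + 80% = 100% of Everline, so Astrid controls Everline.
Astrid and Everline and Windward together hold 20% + 35% + 22% = 77% of Ridgeback, so Astrid controls Ridgeback.
Everline and Windward and Halcyon together hold 8% + 60% + 6% = 74% of Greywick, so Astrid controls Greywick.

Everline SL, Greywick Infrastructure GmbH, Halcyon Group Ltd, Ridgeback Pte Ltd, Windward Systems plc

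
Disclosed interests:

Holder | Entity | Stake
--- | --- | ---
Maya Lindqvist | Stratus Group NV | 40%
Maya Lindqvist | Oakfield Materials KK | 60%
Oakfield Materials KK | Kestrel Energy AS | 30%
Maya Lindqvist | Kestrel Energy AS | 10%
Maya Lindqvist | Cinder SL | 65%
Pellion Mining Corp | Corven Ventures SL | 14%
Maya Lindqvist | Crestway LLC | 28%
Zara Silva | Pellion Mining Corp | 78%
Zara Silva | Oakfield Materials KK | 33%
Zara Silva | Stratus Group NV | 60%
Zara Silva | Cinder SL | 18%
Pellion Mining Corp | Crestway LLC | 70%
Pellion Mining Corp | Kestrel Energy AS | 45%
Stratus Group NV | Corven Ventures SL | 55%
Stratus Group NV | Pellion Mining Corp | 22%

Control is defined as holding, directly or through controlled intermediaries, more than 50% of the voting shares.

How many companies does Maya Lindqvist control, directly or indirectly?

Maya holds 60% of Oakfield, so Maya controls Oakfield.
Maya holds 65% of Cinder, so Maya controls Cinder.
No other company's threshold is met.
Maya controls 2 companies.

2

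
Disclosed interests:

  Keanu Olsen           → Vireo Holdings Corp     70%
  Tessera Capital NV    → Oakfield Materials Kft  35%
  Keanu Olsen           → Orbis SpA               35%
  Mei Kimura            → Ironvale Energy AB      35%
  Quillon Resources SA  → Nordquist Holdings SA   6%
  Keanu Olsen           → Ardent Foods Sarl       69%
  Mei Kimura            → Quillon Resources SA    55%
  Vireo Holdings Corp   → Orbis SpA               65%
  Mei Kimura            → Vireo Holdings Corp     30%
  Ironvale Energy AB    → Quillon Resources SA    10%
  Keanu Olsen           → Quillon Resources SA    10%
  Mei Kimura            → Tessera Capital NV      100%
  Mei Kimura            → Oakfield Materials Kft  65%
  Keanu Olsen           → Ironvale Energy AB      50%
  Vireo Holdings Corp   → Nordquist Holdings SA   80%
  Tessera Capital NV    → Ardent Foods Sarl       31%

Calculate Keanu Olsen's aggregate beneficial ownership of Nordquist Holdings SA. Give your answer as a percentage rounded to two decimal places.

56.90%

Keanu reaches Nordquist along 3 paths.
Via Quillon: 10% × 6% = 0.6%.
Via Ironvale → Quillon: 50% × 10% × 6% = 0.3%.
Via Vireo: 70% × 80% = 56%.
Total: 0.6% + 0.3% + 56% = 56.9%.
Rounded: 56.90%.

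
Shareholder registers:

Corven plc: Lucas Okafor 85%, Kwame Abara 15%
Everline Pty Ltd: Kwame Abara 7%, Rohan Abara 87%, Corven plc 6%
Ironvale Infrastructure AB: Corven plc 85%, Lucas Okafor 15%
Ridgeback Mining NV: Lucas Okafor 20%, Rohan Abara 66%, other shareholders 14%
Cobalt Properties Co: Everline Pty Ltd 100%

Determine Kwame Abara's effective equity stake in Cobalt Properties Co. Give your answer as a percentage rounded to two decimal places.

Kwame reaches Cobalt along 2 paths.
Via Everline: 7% × 100% = 7%.
Via Corven → Everline: 15% × 6% × 100% = 0.9%.
Total: 7% + 0.9% = 7.9%.
Rounded: 7.90%.

7.90%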